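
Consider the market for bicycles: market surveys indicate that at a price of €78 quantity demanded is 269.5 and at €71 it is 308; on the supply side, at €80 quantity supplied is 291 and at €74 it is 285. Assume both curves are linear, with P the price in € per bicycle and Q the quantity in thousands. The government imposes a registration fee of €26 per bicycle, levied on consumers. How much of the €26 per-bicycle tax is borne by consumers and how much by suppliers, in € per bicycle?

Consumers bear €4 per bicycle; suppliers bear €22 per bicycle.

Demand slope: (308 − 269.5)/(71 − 78) = -5.5, so Qd = 698.5 − 5.5P.
Supply slope: (285 − 291)/(74 − 80) = 1, so Qs = P + 211.
Without the tax, 698.5 − 5.5P = P + 211 gives 6.5P = 487.5, so P* = €75 and Q* = 286.
With the tax collected from consumers, demand (in seller-price terms) shifts: Qd = 698.5 − 5.5(P + 26).
New equilibrium: consumers pay €79, suppliers receive €53, Q = 264. (Wedge: Pb − Ps = 26.)
Burden on consumers: €4; on suppliers: €22. (They sum to €26.)
The less price-elastic side of the market bears the larger share of a per-unit tax.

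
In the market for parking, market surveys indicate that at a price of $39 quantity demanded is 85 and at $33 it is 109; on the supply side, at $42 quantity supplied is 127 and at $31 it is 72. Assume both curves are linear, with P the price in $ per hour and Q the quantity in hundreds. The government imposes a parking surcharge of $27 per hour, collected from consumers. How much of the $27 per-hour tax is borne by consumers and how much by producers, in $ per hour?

Demand slope: (109 − 85)/(33 − 39) = -4, so Qd = 241 − 4P.
Supply slope: (72 − 127)/(31 − 42) = 5, so Qs = 5P − 83.
Before the tax: set 241 − 4P = 5P − 83 → P* = $36, Q* = 97.
With the tax collected from consumers, demand (in seller-price terms) shifts: Qd = 241 − 4(P + 27).
New equilibrium: consumers pay $51, producers receive $24, Q = 37. (Wedge: Pb − Ps = 27.)
Burden on consumers: $15; on producers: $12. (They sum to $27.)

Consumers bear $15 per hour; producers bear $12 per hour.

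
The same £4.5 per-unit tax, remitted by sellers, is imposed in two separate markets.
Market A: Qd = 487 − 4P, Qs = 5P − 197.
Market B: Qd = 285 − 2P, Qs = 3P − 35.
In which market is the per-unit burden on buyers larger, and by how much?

Market B, by £0.2.

Market A: pre-tax P* = £76, Q* = 183; post-tax Q = 173; per-unit burden on buyers = £2.5.
Market B: pre-tax P* = £64, Q* = 157; post-tax Q = 151.6; per-unit burden on buyers = £2.7.
Difference: £2.5 vs £2.7 → market B is larger by £0.2.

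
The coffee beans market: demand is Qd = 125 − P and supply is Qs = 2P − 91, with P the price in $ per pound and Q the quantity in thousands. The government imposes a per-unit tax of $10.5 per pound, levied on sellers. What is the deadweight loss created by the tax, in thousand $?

Deadweight loss = $36.75 thousand.

Without the tax, 125 − P = 2P − 91 gives 3P = 216, so P* = $72 and Q* = 53.
With the tax collected from sellers, supply shifts: Qs = 2(P − 10.5) − 91.
Solving gives Q = 46 with consumers paying $79 and sellers receiving $68.5 (the $10.5 wedge).
Quantity falls by |ΔQ| = |53 − 46| = 7.
DWL = ½ · t · |ΔQ| = ½ · 10.5 · 7 = $36.75.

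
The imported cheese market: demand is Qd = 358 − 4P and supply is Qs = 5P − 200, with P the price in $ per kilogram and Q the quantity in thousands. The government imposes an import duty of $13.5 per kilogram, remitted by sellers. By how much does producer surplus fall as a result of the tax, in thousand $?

Producer surplus falls by $570 thousand.

Before the tax: set 358 − 4P = 5P − 200 → P* = $62, Q* = 110.
With the tax collected from sellers, supply shifts: Qs = 5(P − 13.5) − 200.
New equilibrium: buyers pay $69.5, sellers receive $56, Q = 80. (Wedge: Pb − Ps = 13.5.)
ΔPS is the trapezoid between Q = 80 and Q = 110 of height $6: ½ · (110 + 80) · 6 = $570.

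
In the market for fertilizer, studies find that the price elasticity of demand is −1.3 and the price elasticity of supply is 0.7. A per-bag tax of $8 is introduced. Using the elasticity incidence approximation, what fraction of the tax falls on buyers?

Incidence ratio: buyers' share ≈ εs / (εs + |εd|) = 0.7 / (0.7 + 1.3) = 0.35.
Supply is the less elastic side, so buyers bear the smaller share.

Buyers' share ≈ 0.35.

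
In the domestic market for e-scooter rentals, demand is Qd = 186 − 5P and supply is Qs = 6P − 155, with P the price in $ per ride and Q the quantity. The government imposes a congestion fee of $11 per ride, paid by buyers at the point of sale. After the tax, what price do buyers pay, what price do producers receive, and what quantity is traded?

Buyers pay $37; producers receive $26; quantity = 1.

Before the tax: set 186 − 5P = 6P − 155 → P* = $31, Q* = 31.
With the tax collected from buyers, demand (in seller-price terms) shifts: Qd = 186 − 5(P + 11).
New equilibrium: buyers pay $37, producers receive $26, Q = 1. (Wedge: Pb − Ps = 11.)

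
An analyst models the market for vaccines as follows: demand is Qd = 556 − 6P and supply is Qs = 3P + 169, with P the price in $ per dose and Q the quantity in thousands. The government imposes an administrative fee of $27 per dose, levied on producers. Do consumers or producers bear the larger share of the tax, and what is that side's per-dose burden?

Producers bear the larger share: $18 per dose.

Before the tax: set 556 − 6P = 3P + 169 → P* = $43, Q* = 298.
With the tax collected from producers, supply shifts: Qs = 3(P − 27) + 169.
New equilibrium: consumers pay $52, producers receive $25, Q = 244. (Wedge: Pb − Ps = 27.)
Per-dose burden: consumers $9, producers $18.
Producers take the larger share because supply is less price-elastic here (demand slope 6 vs supply slope 3).
The less price-elastic side of the market bears the larger share of a per-unit tax.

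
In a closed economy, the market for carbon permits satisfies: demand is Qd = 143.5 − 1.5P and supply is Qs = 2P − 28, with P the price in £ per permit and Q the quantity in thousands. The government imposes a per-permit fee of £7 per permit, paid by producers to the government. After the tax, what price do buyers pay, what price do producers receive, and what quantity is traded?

Before the tax: set 143.5 − 1.5P = 2P − 28 → P* = £49, Q* = 70.
With the tax collected from producers, supply shifts: Qs = 2(P − 7) − 28.
New equilibrium: buyers pay £53, producers receive £46, Q = 64. (Wedge: Pb − Ps = 7.)

Buyers pay £53; producers receive £46; quantity = 64.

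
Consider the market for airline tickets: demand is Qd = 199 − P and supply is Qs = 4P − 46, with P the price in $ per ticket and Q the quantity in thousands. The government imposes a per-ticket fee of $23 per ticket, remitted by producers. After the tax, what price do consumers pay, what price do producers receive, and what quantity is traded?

Consumers pay $67.4; producers receive $44.4; quantity = 131.6.

Without the tax, 199 − P = 4P − 46 gives 5P = 245, so P* = $49 and Q* = 150.
With the tax collected from producers, supply shifts: Qs = 4(P − 23) − 46.
Solving gives Q = 131.6 with consumers paying $67.4 and producers receiving $44.4 (the $23 wedge).
The less price-elastic side of the market bears the larger share of a per-unit tax.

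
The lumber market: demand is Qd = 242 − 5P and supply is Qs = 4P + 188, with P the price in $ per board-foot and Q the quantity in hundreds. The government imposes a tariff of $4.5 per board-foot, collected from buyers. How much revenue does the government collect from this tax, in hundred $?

Before the tax: set 242 − 5P = 4P + 188 → P* = $6, Q* = 212.
With the tax collected from buyers, demand (in seller-price terms) shifts: Qd = 242 − 5(P + 4.5).
Solving gives Q = 202 with buyers paying $8 and suppliers receiving $3.5 (the $4.5 wedge).
Revenue = t · Q = 4.5 · 202 = $909.

Tax revenue = $909 hundred.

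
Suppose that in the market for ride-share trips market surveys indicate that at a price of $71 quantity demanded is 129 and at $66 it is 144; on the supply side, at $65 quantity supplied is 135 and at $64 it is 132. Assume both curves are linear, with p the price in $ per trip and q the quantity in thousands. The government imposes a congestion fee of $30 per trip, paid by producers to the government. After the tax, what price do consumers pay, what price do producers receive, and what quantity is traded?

Demand slope: (144 − 129)/(66 − 71) = -3, so qd = 342 − 3p.
Supply slope: (132 − 135)/(64 − 65) = 3, so qs = 3p − 60.
Without the tax, 342 − 3p = 3p − 60 gives 6p = 402, so p* = $67 and q* = 141.
With the tax collected from producers, supply shifts: qs = 3(p − 30) − 60.
Solving gives q = 96 with consumers paying $82 and producers receiving $52 (the $30 wedge).
The less price-elastic side of the market bears the larger share of a per-unit tax.

Consumers pay $82; producers receive $52; quantity = 96.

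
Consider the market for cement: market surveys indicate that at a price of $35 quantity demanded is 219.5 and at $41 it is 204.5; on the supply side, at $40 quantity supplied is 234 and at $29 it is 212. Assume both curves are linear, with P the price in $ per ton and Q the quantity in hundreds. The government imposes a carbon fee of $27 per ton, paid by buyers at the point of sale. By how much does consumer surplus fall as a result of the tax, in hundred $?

Demand slope: (204.5 − 219.5)/(41 − 35) = -2.5, so Qd = 307 − 2.5P.
Supply slope: (212 − 234)/(29 − 40) = 2, so Qs = 2P + 154.
Before the tax: set 307 − 2.5P = 2P + 154 → P* = $34, Q* = 222.
With the tax collected from buyers, demand (in seller-price terms) shifts: Qd = 307 − 2.5(P + 27).
New equilibrium: buyers pay $46, producers receive $19, Q = 192. (Wedge: Pb − Ps = 27.)
ΔCS is the trapezoid between Q = 192 and Q = 222 of height $12: ½ · (222 + 192) · 12 = $2484.

Consumer surplus falls by $2484 hundred.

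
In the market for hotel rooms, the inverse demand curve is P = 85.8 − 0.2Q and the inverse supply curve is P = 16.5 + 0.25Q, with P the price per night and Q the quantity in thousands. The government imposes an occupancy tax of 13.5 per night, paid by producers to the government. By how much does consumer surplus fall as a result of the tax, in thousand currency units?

Consumer surplus falls by 834 thousand.

Rewrite in direct form: Qd = 429 − 5P and Qs = 4P − 66.
Without the tax, 429 − 5P = 4P − 66 gives 9P = 495, so P* = 55 and Q* = 154.
With the tax collected from producers, supply shifts: Qs = 4(P − 13.5) − 66.
Solving gives Q = 124 with consumers paying 61 and producers receiving 47.5 (the 13.5 wedge).
ΔCS is the trapezoid between Q = 124 and Q = 154 of height 6: ½ · (154 + 124) · 6 = 834.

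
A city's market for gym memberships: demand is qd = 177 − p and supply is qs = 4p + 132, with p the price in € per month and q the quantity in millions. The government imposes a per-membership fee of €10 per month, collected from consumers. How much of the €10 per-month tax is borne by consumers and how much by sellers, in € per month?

Consumers bear €8 per month; sellers bear €2 per month.

Without the tax, 177 − p = 4p + 132 gives 5p = 45, so p* = €9 and q* = 168.
With the tax collected from consumers, demand (in seller-price terms) shifts: qd = 177 − (p + 10).
New equilibrium: consumers pay €17, sellers receive €7, q = 160. (Wedge: pb − ps = 10.)
Burden on consumers: €8; on sellers: €2. (They sum to €10.)
The less price-elastic side of the market bears the larger share of a per-unit tax.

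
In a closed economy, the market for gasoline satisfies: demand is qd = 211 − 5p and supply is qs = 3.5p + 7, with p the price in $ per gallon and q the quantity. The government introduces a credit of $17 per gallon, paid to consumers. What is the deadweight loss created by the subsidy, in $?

Deadweight loss = $297.5.

Before the subsidy: set 211 − 5p = 3.5p + 7 → p* = $24, q* = 91.
With a per-unit subsidy paid to consumers, each effectively pays p − 17, so demand becomes qd = 211 − 5(p − 17).
Solving gives q = 126 with consumers paying $17 and sellers receiving $34 (the $17 wedge).
Quantity rises by |ΔQ| = |91 − 126| = 35.
DWL = ½ · t · |ΔQ| = ½ · 17 · 35 = $297.5.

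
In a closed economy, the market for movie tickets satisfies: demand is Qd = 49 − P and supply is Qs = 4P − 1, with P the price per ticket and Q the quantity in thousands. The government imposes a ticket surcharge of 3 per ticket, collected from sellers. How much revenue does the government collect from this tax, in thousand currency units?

Tax revenue = 109.8 thousand.

Before the tax: set 49 − P = 4P − 1 → P* = 10, Q* = 39.
With the tax collected from sellers, supply shifts: Qs = 4(P − 3) − 1.
Solving gives Q = 36.6 with buyers paying 12.4 and sellers receiving 9.4 (the 3 wedge).
Revenue = t · Q = 3 · 36.6 = 109.8.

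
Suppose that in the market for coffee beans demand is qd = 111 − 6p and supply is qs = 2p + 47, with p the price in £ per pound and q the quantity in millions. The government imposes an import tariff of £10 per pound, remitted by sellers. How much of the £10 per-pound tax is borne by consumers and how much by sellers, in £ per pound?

Consumers bear £2.5 per pound; sellers bear £7.5 per pound.

Without the tax, 111 − 6p = 2p + 47 gives 8p = 64, so p* = £8 and q* = 63.
With the tax collected from sellers, supply shifts: qs = 2(p − 10) + 47.
Solving gives q = 48 with consumers paying £10.5 and sellers receiving £0.5 (the £10 wedge).
Burden on consumers: £2.5; on sellers: £7.5. (They sum to £10.)
The less price-elastic side of the market bears the larger share of a per-unit tax.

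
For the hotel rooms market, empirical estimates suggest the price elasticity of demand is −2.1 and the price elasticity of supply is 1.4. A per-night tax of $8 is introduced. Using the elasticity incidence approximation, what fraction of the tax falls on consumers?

Incidence ratio: consumers' share ≈ εs / (εs + |εd|) = 1.4 / (1.4 + 2.1) = 0.4.
Supply is the less elastic side, so consumers bear the smaller share.

Consumers' share ≈ 0.4.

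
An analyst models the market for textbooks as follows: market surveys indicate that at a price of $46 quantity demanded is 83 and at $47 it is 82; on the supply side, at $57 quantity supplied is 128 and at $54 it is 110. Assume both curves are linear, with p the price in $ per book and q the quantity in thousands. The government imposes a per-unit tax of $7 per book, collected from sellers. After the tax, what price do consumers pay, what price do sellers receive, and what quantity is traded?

Demand slope: (82 − 83)/(47 − 46) = -1, so qd = 129 − p.
Supply slope: (110 − 128)/(54 − 57) = 6, so qs = 6p − 214.
Before the tax: set 129 − p = 6p − 214 → p* = $49, q* = 80.
With the tax collected from sellers, supply shifts: qs = 6(p − 7) − 214.
Solving gives q = 74 with consumers paying $55 and sellers receiving $48 (the $7 wedge).

Consumers pay $55; sellers receive $48; quantity = 74.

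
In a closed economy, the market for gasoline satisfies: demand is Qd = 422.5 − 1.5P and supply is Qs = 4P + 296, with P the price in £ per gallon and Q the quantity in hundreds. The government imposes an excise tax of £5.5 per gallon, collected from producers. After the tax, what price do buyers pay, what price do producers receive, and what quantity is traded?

Buyers pay £27; producers receive £21.5; quantity = 382.

Without the tax, 422.5 − 1.5P = 4P + 296 gives 5.5P = 126.5, so P* = £23 and Q* = 388.
With the tax collected from producers, supply shifts: Qs = 4(P − 5.5) + 296.
New equilibrium: buyers pay £27, producers receive £21.5, Q = 382. (Wedge: Pb − Ps = 5.5.)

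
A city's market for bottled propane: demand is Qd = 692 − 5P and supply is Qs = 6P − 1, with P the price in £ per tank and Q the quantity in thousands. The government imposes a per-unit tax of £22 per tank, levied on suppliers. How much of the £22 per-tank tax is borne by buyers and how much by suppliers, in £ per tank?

Before the tax: set 692 − 5P = 6P − 1 → P* = £63, Q* = 377.
With the tax collected from suppliers, supply shifts: Qs = 6(P − 22) − 1.
New equilibrium: buyers pay £75, suppliers receive £53, Q = 317. (Wedge: Pb − Ps = 22.)
Burden on buyers: £12; on suppliers: £10. (They sum to £22.)
The less price-elastic side of the market bears the larger share of a per-unit tax.

Buyers bear £12 per tank; suppliers bear £10 per tank.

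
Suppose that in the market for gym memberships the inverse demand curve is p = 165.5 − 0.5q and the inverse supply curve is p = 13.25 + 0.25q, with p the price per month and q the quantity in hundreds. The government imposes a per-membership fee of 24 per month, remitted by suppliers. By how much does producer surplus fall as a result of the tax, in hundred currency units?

Inverting to q(p) form: qd = 331 − 2p; qs = 4p − 53.
Before the tax: set 331 − 2p = 4p − 53 → p* = 64, q* = 203.
With the tax collected from suppliers, supply shifts: qs = 4(p − 24) − 53.
New equilibrium: buyers pay 80, suppliers receive 56, q = 171. (Wedge: pb − ps = 24.)
ΔPS is the trapezoid between Q = 171 and Q = 203 of height 8: ½ · (203 + 171) · 8 = 1496.

Producer surplus falls by 1496 hundred.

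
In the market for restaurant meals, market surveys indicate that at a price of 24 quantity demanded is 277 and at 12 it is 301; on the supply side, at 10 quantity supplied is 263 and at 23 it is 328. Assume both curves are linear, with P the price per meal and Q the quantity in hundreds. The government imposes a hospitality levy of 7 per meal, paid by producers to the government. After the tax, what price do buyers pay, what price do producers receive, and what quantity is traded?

Buyers pay 21; producers receive 14; quantity = 283.

Demand slope: (301 − 277)/(12 − 24) = -2, so Qd = 325 − 2P.
Supply slope: (328 − 263)/(23 − 10) = 5, so Qs = 5P + 213.
Before the tax: set 325 − 2P = 5P + 213 → P* = 16, Q* = 293.
With the tax collected from producers, supply shifts: Qs = 5(P − 7) + 213.
New equilibrium: buyers pay 21, producers receive 14, Q = 283. (Wedge: Pb − Ps = 7.)
The less price-elastic side of the market bears the larger share of a per-unit tax.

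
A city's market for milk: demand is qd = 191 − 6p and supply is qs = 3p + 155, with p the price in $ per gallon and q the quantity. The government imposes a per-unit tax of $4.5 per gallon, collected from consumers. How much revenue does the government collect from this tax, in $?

Tax revenue = $711.

Without the tax, 191 − 6p = 3p + 155 gives 9p = 36, so p* = $4 and q* = 167.
With the tax collected from consumers, demand (in seller-price terms) shifts: qd = 191 − 6(p + 4.5).
New equilibrium: consumers pay $5.5, sellers receive $1, q = 158. (Wedge: pb − ps = 4.5.)
Revenue = t · Q = 4.5 · 158 = $711.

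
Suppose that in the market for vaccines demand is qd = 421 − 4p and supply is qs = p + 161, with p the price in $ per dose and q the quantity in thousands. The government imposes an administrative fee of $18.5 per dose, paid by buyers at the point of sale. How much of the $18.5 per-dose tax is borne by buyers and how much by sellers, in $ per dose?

Without the tax, 421 − 4p = p + 161 gives 5p = 260, so p* = $52 and q* = 213.
With the tax collected from buyers, demand (in seller-price terms) shifts: qd = 421 − 4(p + 18.5).
New equilibrium: buyers pay $55.7, sellers receive $37.2, q = 198.2. (Wedge: pb − ps = 18.5.)
Burden on buyers: $3.7; on sellers: $14.8. (They sum to $18.5.)

Buyers bear $3.7 per dose; sellers bear $14.8 per dose.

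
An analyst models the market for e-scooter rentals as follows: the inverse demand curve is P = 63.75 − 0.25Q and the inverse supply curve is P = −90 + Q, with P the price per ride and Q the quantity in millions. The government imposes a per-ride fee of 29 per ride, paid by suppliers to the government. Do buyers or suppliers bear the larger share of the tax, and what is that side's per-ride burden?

Rewrite in direct form: Qd = 255 − 4P and Qs = P + 90.
Before the tax: set 255 − 4P = P + 90 → P* = 33, Q* = 123.
With the tax collected from suppliers, supply shifts: Qs = (P − 29) + 90.
Solving gives Q = 99.8 with buyers paying 38.8 and suppliers receiving 9.8 (the 29 wedge).
Per-ride burden: buyers 5.8, suppliers 23.2.
Suppliers take the larger share because supply is less price-elastic here (demand slope 4 vs supply slope 1).
The less price-elastic side of the market bears the larger share of a per-unit tax.

Suppliers bear the larger share: 23.2 per ride.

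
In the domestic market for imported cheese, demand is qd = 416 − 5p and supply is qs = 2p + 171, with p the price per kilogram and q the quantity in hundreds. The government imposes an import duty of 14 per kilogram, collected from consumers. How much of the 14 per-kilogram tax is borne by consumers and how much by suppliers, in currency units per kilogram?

Consumers bear 4 per kilogram; suppliers bear 10 per kilogram.

Before the tax: set 416 − 5p = 2p + 171 → p* = 35, q* = 241.
With the tax collected from consumers, demand (in seller-price terms) shifts: qd = 416 − 5(p + 14).
New equilibrium: consumers pay 39, suppliers receive 25, q = 221. (Wedge: pb − ps = 14.)
Burden on consumers: 4; on suppliers: 10. (They sum to 14.)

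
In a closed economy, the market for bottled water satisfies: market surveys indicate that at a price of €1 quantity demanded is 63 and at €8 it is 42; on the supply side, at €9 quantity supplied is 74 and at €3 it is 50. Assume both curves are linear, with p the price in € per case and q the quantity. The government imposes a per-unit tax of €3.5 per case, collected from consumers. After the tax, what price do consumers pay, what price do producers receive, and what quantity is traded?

Demand slope: (42 − 63)/(8 − 1) = -3, so qd = 66 − 3p.
Supply slope: (50 − 74)/(3 − 9) = 4, so qs = 4p + 38.
Without the tax, 66 − 3p = 4p + 38 gives 7p = 28, so p* = €4 and q* = 54.
With the tax collected from consumers, demand (in seller-price terms) shifts: qd = 66 − 3(p + 3.5).
New equilibrium: consumers pay €6, producers receive €2.5, q = 48. (Wedge: pb − ps = 3.5.)

Consumers pay €6; producers receive €2.5; quantity = 48.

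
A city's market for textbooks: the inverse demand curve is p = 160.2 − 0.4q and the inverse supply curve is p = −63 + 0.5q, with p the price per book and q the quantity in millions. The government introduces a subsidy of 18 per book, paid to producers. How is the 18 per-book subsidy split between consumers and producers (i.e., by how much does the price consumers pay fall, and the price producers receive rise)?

Consumers gain 8 per book; producers gain 10 per book.

Inverting to q(p) form: qd = 400.5 − 2.5p; qs = 2p + 126.
Without the subsidy, 400.5 − 2.5p = 2p + 126 gives 4.5p = 274.5, so p* = 61 and q* = 248.
With a per-unit subsidy paid to producers, each receives p + 18 per unit sold, so supply becomes qs = 2(p + 18) + 126.
Solving gives q = 268 with consumers paying 53 and producers receiving 71 (the 18 wedge).
Gain to consumers: 8; to producers: 10. (They sum to 18.)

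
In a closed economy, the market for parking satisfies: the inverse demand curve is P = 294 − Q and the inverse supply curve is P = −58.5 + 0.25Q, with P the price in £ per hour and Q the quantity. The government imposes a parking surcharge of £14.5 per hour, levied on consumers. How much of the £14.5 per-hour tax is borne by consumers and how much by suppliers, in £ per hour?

Rewrite in direct form: Qd = 294 − P and Qs = 4P + 234.
Without the tax, 294 − P = 4P + 234 gives 5P = 60, so P* = £12 and Q* = 282.
With the tax collected from consumers, demand (in seller-price terms) shifts: Qd = 294 − (P + 14.5).
New equilibrium: consumers pay £23.6, suppliers receive £9.1, Q = 270.4. (Wedge: Pb − Ps = 14.5.)
Burden on consumers: £11.6; on suppliers: £2.9. (They sum to £14.5.)

Consumers bear £11.6 per hour; suppliers bear £2.9 per hour.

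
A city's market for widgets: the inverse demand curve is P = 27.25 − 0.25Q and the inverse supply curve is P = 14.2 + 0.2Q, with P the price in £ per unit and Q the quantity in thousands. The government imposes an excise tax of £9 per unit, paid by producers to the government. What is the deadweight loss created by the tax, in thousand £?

Inverting to Q(P) form: Qd = 109 − 4P; Qs = 5P − 71.
Without the tax, 109 − 4P = 5P − 71 gives 9P = 180, so P* = £20 and Q* = 29.
With the tax collected from producers, supply shifts: Qs = 5(P − 9) − 71.
New equilibrium: consumers pay £25, producers receive £16, Q = 9. (Wedge: Pb − Ps = 9.)
Quantity falls by |ΔQ| = |29 − 9| = 20.
DWL = ½ · t · |ΔQ| = ½ · 9 · 20 = £90.

Deadweight loss = £90 thousand.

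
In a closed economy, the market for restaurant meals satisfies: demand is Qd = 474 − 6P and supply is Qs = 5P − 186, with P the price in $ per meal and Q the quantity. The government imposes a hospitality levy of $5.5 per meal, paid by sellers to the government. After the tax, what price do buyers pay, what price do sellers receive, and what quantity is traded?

Buyers pay $62.5; sellers receive $57; quantity = 99.

Without the tax, 474 − 6P = 5P − 186 gives 11P = 660, so P* = $60 and Q* = 114.
With the tax collected from sellers, supply shifts: Qs = 5(P − 5.5) − 186.
Solving gives Q = 99 with buyers paying $62.5 and sellers receiving $57 (the $5.5 wedge).
The less price-elastic side of the market bears the larger share of a per-unit tax.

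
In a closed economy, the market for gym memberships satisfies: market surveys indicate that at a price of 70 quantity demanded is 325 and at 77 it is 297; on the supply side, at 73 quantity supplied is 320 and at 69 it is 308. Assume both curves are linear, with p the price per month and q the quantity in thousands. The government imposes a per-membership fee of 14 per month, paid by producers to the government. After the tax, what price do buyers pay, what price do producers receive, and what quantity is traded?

Demand slope: (297 − 325)/(77 − 70) = -4, so qd = 605 − 4p.
Supply slope: (308 − 320)/(69 − 73) = 3, so qs = 3p + 101.
Without the tax, 605 − 4p = 3p + 101 gives 7p = 504, so p* = 72 and q* = 317.
With the tax collected from producers, supply shifts: qs = 3(p − 14) + 101.
New equilibrium: buyers pay 78, producers receive 64, q = 293. (Wedge: pb − ps = 14.)
The less price-elastic side of the market bears the larger share of a per-unit tax.

Buyers pay 78; producers receive 64; quantity = 293.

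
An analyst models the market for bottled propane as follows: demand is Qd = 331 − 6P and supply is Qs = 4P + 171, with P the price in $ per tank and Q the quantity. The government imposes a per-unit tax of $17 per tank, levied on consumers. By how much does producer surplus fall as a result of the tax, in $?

Without the tax, 331 − 6P = 4P + 171 gives 10P = 160, so P* = $16 and Q* = 235.
With the tax collected from consumers, demand (in seller-price terms) shifts: Qd = 331 − 6(P + 17).
Solving gives Q = 194.2 with consumers paying $22.8 and suppliers receiving $5.8 (the $17 wedge).
ΔPS is the trapezoid between Q = 194.2 and Q = 235 of height $10.2: ½ · (235 + 194.2) · 10.2 = $2188.92.

Producer surplus falls by $2188.92.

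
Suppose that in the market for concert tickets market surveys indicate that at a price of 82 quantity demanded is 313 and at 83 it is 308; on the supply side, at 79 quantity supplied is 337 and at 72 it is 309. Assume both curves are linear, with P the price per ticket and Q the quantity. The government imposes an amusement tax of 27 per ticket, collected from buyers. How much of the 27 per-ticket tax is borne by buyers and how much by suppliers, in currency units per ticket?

Demand slope: (308 − 313)/(83 − 82) = -5, so Qd = 723 − 5P.
Supply slope: (309 − 337)/(72 − 79) = 4, so Qs = 4P + 21.
Without the tax, 723 − 5P = 4P + 21 gives 9P = 702, so P* = 78 and Q* = 333.
With the tax collected from buyers, demand (in seller-price terms) shifts: Qd = 723 − 5(P + 27).
New equilibrium: buyers pay 90, suppliers receive 63, Q = 273. (Wedge: Pb − Ps = 27.)
Burden on buyers: 12; on suppliers: 15. (They sum to 27.)

Buyers bear 12 per ticket; suppliers bear 15 per ticket.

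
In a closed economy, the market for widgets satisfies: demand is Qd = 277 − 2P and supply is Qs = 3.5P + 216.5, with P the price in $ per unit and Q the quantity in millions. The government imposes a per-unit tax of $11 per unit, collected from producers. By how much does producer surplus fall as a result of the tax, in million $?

Producer surplus falls by $992 million.

Without the tax, 277 − 2P = 3.5P + 216.5 gives 5.5P = 60.5, so P* = $11 and Q* = 255.
With the tax collected from producers, supply shifts: Qs = 3.5(P − 11) + 216.5.
New equilibrium: consumers pay $18, producers receive $7, Q = 241. (Wedge: Pb − Ps = 11.)
ΔPS is the trapezoid between Q = 241 and Q = 255 of height $4: ½ · (255 + 241) · 4 = $992.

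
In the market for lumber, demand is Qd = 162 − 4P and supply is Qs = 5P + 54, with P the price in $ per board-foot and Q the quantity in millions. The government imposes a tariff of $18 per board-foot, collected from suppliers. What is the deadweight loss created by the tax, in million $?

Without the tax, 162 − 4P = 5P + 54 gives 9P = 108, so P* = $12 and Q* = 114.
With the tax collected from suppliers, supply shifts: Qs = 5(P − 18) + 54.
New equilibrium: buyers pay $22, suppliers receive $4, Q = 74. (Wedge: Pb − Ps = 18.)
Quantity falls by |ΔQ| = |114 − 74| = 40.
DWL = ½ · t · |ΔQ| = ½ · 18 · 40 = $360.

Deadweight loss = $360 million.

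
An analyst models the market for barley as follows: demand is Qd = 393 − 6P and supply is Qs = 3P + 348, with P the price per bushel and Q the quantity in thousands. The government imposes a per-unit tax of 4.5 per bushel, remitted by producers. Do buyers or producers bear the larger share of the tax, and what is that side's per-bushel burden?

Without the tax, 393 − 6P = 3P + 348 gives 9P = 45, so P* = 5 and Q* = 363.
With the tax collected from producers, supply shifts: Qs = 3(P − 4.5) + 348.
Solving gives Q = 354 with buyers paying 6.5 and producers receiving 2 (the 4.5 wedge).
Per-bushel burden: buyers 1.5, producers 3.
Producers take the larger share because supply is less price-elastic here (demand slope 6 vs supply slope 3).

Producers bear the larger share: 3 per bushel.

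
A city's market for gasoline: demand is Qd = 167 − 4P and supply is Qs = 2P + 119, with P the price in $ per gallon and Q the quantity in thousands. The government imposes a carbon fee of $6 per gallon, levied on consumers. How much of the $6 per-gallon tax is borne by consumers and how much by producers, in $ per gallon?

Consumers bear $2 per gallon; producers bear $4 per gallon.

Before the tax: set 167 − 4P = 2P + 119 → P* = $8, Q* = 135.
With the tax collected from consumers, demand (in seller-price terms) shifts: Qd = 167 − 4(P + 6).
Solving gives Q = 127 with consumers paying $10 and producers receiving $4 (the $6 wedge).
Burden on consumers: $2; on producers: $4. (They sum to $6.)
The less price-elastic side of the market bears the larger share of a per-unit tax.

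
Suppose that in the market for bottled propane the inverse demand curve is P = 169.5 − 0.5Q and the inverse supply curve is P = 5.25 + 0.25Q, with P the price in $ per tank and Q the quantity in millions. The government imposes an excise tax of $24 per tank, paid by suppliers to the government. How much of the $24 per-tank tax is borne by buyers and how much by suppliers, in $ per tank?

Buyers bear $16 per tank; suppliers bear $8 per tank.

Rewrite in direct form: Qd = 339 − 2P and Qs = 4P − 21.
Before the tax: set 339 − 2P = 4P − 21 → P* = $60, Q* = 219.
With the tax collected from suppliers, supply shifts: Qs = 4(P − 24) − 21.
New equilibrium: buyers pay $76, suppliers receive $52, Q = 187. (Wedge: Pb − Ps = 24.)
Burden on buyers: $16; on suppliers: $8. (They sum to $24.)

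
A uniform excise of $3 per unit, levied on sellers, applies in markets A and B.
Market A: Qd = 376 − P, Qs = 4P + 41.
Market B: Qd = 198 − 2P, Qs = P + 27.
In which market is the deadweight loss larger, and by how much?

Market A: pre-tax P* = $67, Q* = 309; post-tax Q = 306.6; deadweight loss = $3.6.
Market B: pre-tax P* = $57, Q* = 84; post-tax Q = 82; deadweight loss = $3.
Difference: $3.6 vs $3 → market A is larger by $0.6.

Market A, by $0.6.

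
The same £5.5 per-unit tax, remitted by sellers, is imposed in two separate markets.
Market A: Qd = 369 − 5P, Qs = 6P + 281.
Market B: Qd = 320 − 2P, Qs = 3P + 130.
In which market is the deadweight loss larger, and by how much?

Market A, by £23.1.

Market A: pre-tax P* = £8, Q* = 329; post-tax Q = 314; deadweight loss = £41.25.
Market B: pre-tax P* = £38, Q* = 244; post-tax Q = 237.4; deadweight loss = £18.15.
Difference: £41.25 vs £18.15 → market A is larger by £23.1.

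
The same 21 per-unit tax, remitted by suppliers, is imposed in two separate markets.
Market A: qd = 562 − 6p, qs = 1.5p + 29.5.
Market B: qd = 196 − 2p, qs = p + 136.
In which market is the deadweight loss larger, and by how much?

Market A, by 117.6.

Market A: pre-tax p* = 71, q* = 136; post-tax q = 110.8; deadweight loss = 264.6.
Market B: pre-tax p* = 20, q* = 156; post-tax q = 142; deadweight loss = 147.
Difference: 264.6 vs 147 → market A is larger by 117.6.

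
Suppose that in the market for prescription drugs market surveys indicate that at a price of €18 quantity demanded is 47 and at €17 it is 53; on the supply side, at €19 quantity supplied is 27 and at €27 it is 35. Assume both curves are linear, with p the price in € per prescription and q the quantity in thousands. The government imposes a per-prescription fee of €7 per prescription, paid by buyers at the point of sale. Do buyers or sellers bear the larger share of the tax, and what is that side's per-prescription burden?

Demand slope: (53 − 47)/(17 − 18) = -6, so qd = 155 − 6p.
Supply slope: (35 − 27)/(27 − 19) = 1, so qs = p + 8.
Before the tax: set 155 − 6p = p + 8 → p* = €21, q* = 29.
With the tax collected from buyers, demand (in seller-price terms) shifts: qd = 155 − 6(p + 7).
Solving gives q = 23 with buyers paying €22 and sellers receiving €15 (the €7 wedge).
Per-prescription burden: buyers €1, sellers €6.
Sellers take the larger share because supply is less price-elastic here (demand slope 6 vs supply slope 1).
The less price-elastic side of the market bears the larger share of a per-unit tax.

Sellers bear the larger share: €6 per prescription.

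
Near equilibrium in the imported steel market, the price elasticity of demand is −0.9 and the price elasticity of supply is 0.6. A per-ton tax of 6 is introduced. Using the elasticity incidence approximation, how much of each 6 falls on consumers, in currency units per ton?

Incidence ratio: consumers' share ≈ εs / (εs + |εd|) = 0.6 / (0.6 + 0.9) = 0.4.
So consumers bear ≈ 0.4 × 6 = 2.4; producers bear 3.6.

Consumers bear ≈ 2.4 per ton.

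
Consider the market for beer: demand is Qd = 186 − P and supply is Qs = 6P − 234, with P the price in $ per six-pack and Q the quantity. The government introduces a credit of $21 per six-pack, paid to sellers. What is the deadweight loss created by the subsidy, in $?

Before the subsidy: set 186 − P = 6P − 234 → P* = $60, Q* = 126.
With a per-unit subsidy paid to sellers, each receives P + 21 per unit sold, so supply becomes Qs = 6(P + 21) − 234.
Solving gives Q = 144 with consumers paying $42 and sellers receiving $63 (the $21 wedge).
Quantity rises by |ΔQ| = |126 − 144| = 18.
DWL = ½ · t · |ΔQ| = ½ · 21 · 18 = $189.

Deadweight loss = $189.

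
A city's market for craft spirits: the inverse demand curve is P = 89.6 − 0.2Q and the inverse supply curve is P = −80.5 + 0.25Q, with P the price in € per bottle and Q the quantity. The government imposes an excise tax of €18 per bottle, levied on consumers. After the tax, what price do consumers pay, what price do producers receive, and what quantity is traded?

Consumers pay €22; producers receive €4; quantity = 338.

Inverting to Q(P) form: Qd = 448 − 5P; Qs = 4P + 322.
Before the tax: set 448 − 5P = 4P + 322 → P* = €14, Q* = 378.
With the tax collected from consumers, demand (in seller-price terms) shifts: Qd = 448 − 5(P + 18).
New equilibrium: consumers pay €22, producers receive €4, Q = 338. (Wedge: Pb − Ps = 18.)
The less price-elastic side of the market bears the larger share of a per-unit tax.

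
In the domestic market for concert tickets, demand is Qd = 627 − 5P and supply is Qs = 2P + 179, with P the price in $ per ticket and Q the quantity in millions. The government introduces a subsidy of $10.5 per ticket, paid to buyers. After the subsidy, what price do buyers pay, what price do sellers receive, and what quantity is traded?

Buyers pay $61; sellers receive $71.5; quantity = 322.

Before the subsidy: set 627 − 5P = 2P + 179 → P* = $64, Q* = 307.
With a per-unit subsidy paid to buyers, each effectively pays P − 10.5, so demand becomes Qd = 627 − 5(P − 10.5).
New equilibrium: buyers pay $61, sellers receive $71.5, Q = 322. (Wedge: Pb − Ps = −10.5.)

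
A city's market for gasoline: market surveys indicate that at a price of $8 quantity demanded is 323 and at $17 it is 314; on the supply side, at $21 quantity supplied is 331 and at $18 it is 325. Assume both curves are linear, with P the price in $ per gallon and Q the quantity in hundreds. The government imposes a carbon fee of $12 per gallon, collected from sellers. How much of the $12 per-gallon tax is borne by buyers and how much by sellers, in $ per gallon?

Demand slope: (314 − 323)/(17 − 8) = -1, so Qd = 331 − P.
Supply slope: (325 − 331)/(18 − 21) = 2, so Qs = 2P + 289.
Without the tax, 331 − P = 2P + 289 gives 3P = 42, so P* = $14 and Q* = 317.
With the tax collected from sellers, supply shifts: Qs = 2(P − 12) + 289.
New equilibrium: buyers pay $22, sellers receive $10, Q = 309. (Wedge: Pb − Ps = 12.)
Burden on buyers: $8; on sellers: $4. (They sum to $12.)
The less price-elastic side of the market bears the larger share of a per-unit tax.

Buyers bear $8 per gallon; sellers bear $4 per gallon.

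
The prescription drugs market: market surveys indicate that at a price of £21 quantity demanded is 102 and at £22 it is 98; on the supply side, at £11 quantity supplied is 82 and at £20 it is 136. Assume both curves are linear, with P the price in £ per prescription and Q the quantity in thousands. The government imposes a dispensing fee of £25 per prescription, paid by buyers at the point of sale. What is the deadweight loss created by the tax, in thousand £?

Demand slope: (98 − 102)/(22 − 21) = -4, so Qd = 186 − 4P.
Supply slope: (136 − 82)/(20 − 11) = 6, so Qs = 6P + 16.
Without the tax, 186 − 4P = 6P + 16 gives 10P = 170, so P* = £17 and Q* = 118.
With the tax collected from buyers, demand (in seller-price terms) shifts: Qd = 186 − 4(P + 25).
Solving gives Q = 58 with buyers paying £32 and suppliers receiving £7 (the £25 wedge).
Quantity falls by |ΔQ| = |118 − 58| = 60.
DWL = ½ · t · |ΔQ| = ½ · 25 · 60 = £750.

Deadweight loss = £750 thousand.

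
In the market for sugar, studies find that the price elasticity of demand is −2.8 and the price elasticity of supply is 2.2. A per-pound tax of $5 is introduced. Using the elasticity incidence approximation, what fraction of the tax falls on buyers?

Buyers' share ≈ 0.44.

Incidence ratio: buyers' share ≈ εs / (εs + |εd|) = 2.2 / (2.2 + 2.8) = 0.44.
Supply is the less elastic side, so buyers bear the smaller share.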